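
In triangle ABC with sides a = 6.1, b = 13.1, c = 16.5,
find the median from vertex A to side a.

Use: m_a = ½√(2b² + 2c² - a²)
m_a = ½√(2·13.1² + 2·16.5² − 6.1²) = ½√(2·171.61 + 2·272.25 − 37.21) = ½√(343.22 + 544.5 − 37.21) = ½√850.51
√850.51 ≈ 29.1635, so m_a ≈ 14.5818

m_a = 14.58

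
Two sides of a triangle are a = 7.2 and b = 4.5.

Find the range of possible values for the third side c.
Triangle inequality: |a − b| < c < a + b
|a − b| = |7.2 − 4.5| = 2.7
a + b = 7.2 + 4.5 = 11.7

2.7 < c < 11.7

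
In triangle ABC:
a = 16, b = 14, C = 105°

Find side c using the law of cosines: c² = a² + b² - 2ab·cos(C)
c² = 16² + 14² − 2·16·14·cos(105°)
cos(105°) ≈ -0.258819
c² ≈ 256 + 196 − 448·(-0.258819) ≈ 452 + 115.951 ≈ 567.951
c ≈ √567.951 ≈ 23.8317

c = 23.83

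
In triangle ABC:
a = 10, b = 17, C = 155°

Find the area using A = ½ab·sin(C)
A = ½·a·b·sin(C) = ½·10·17·sin(155°)
sin(155°) ≈ 0.422618
A ≈ ½·170·0.422618 = 85·0.422618 ≈ 35.9226

Area = 35.92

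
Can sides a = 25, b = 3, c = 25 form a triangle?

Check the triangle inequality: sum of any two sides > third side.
a + b vs c: 25 + 3 = 28 > 25  ✓
a + c vs b: 25 + 25 = 50 > 3  ✓
b + c vs a: 3 + 25 = 28 > 25  ✓

Yes, triangle inequality satisfied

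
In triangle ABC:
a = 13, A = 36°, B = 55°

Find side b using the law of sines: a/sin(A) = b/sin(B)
a/sin(A) = b/sin(B)  ⇒  b = a·sin(B)/sin(A) = 13·sin(55°)/sin(36°)
sin(55°) ≈ 0.819152, sin(36°) ≈ 0.587785
b ≈ 13·0.819152/0.587785 ≈ 10.649/0.587785 ≈ 18.1171

b = 18.12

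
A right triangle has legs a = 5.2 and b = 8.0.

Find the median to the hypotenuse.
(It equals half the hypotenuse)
Hypotenuse c = √(a² + b²) = √(27.04 + 64) = √91.04 ≈ 9.54149
Median to hypotenuse = c/2 ≈ 9.54149/2 ≈ 4.77074

Median = 4.771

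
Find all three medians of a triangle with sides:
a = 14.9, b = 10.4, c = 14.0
Median formula: m_a = ½√(2b² + 2c² − a²) (and cyclically). a² = 222.01, b² = 108.16, c² = 196.
m_a = ½√(2·108.16 + 2·196 − 222.01) = ½√386.31 ≈ ½·19.6548 ≈ 9.82739
m_b = ½√(2·222.01 + 2·196 − 108.16) = ½√727.86 ≈ ½·26.9789 ≈ 13.4894
m_c = ½√(2·222.01 + 2·108.16 − 196) = ½√464.34 ≈ ½·21.5485 ≈ 10.7743

m_a = 9.827, m_b = 13.49, m_c = 10.77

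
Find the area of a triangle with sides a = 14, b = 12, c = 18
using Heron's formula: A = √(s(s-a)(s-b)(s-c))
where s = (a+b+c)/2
s = (14 + 12 + 18)/2 = 44/2 = 22
s − a = 8, s − b = 10, s − c = 4
s(s−a)(s−b)(s−c) = 22·8·10·4 = 7040
Area = √7040 ≈ 83.9047

s = 22.0, Area = 83.9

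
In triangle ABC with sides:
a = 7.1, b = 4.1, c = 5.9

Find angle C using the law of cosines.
c² = a² + b² − 2ab·cos(C)  ⇒  cos(C) = (a² + b² − c²)/(2ab)
cos(C) = (7.1² + 4.1² − 5.9²)/(2·7.1·4.1) = (50.41 + 16.81 − 34.81)/58.22 = 32.41/58.22 ≈ 0.556682
C = arccos(0.556682) ≈ 56.1734°

C = 56.17°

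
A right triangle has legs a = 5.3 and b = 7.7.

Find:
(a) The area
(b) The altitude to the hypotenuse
(a) The legs are perpendicular, so Area = ½·a·b = ½·5.3·7.7 = ½·40.81 = 20.405
(b) Hypotenuse c = √(a² + b²) = √(28.09 + 59.29) = √87.38 ≈ 9.34773
    Area = ½·c·h_c  ⇒  h_c = 2·Area/c = 40.81/9.34773 ≈ 4.36577

Area = 20.405, h_c = 4.366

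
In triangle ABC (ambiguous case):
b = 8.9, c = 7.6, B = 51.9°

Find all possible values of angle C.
b/sin(B) = c/sin(C)  ⇒  sin(C) = c·sin(B)/b = 7.6·sin(51.9°)/8.9
sin(51.9°) ≈ 0.786935
sin(C) ≈ 7.6·0.786935/8.9 ≈ 5.98071/8.9 ≈ 0.671989
Candidate 1: C₁ = arcsin(0.671989) ≈ 42.2208°  →  A = 180° − 51.9° − 42.2208° ≈ 85.8792° > 0, valid
Candidate 2: C₂ = 180° − C₁ ≈ 137.779°  →  A = 180° − 51.9° − 137.779° ≈ -9.6792° ≤ 0, not a valid triangle

C = 42.22° (one solution)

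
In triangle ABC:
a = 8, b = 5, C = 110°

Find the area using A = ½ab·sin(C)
A = ½·a·b·sin(C) = ½·8·5·sin(110°)
sin(110°) ≈ 0.939693
A ≈ ½·40·0.939693 = 20·0.939693 ≈ 18.7939

Area = 18.79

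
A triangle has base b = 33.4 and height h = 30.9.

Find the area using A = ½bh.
A = ½·b·h = ½·33.4·30.9 = ½·1032.06 = 516.03

Area = 516.03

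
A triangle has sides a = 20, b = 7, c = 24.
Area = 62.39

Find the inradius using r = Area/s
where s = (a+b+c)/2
s = (20 + 7 + 24)/2 = 51/2 = 25.5
r = Area/s = 62.39/25.5 ≈ 2.44667

r = 2.447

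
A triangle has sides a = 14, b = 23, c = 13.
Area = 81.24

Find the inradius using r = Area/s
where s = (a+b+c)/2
s = (14 + 23 + 13)/2 = 50/2 = 25
r = Area/s = 81.24/25 ≈ 3.2496

r = 3.25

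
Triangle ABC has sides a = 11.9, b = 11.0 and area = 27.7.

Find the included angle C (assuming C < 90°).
Area = ½·a·b·sin(C)  ⇒  sin(C) = 2·Area/(a·b) = 2·27.7/(11.9·11.0) = 55.4/130.9 ≈ 0.423224
C = arcsin(0.423224) ≈ 25.0383° (taking the acute solution since C < 90°)

C = 25.04°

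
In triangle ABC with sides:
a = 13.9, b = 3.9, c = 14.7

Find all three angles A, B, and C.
Law of cosines for each angle (a² = 193.21, b² = 15.21, c² = 216.09):
cos(A) = (b² + c² − a²)/(2bc) = (15.21 + 216.09 − 193.21)/(2·3.9·14.7) = 38.09/114.66 ≈ 0.3322  ⇒  A ≈ 70.5977°
cos(B) = (a² + c² − b²)/(2ac) = (193.21 + 216.09 − 15.21)/(2·13.9·14.7) = 394.09/408.66 ≈ 0.964347  ⇒  B ≈ 15.3456°
cos(C) = (a² + b² − c²)/(2ab) = (193.21 + 15.21 − 216.09)/(2·13.9·3.9) = -7.67/108.42 ≈ -0.0707434  ⇒  C ≈ 94.0567°
Check: A + B + C ≈ 180°

A = 70.6°, B = 15.35°, C = 94.06°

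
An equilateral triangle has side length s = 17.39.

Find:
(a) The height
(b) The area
(a) The height splits the triangle into two 30-60-90 halves: h = s·√3/2 = 17.39·1.73205/2 ≈ 30.1204/2 ≈ 15.0602
(b) Area = (√3/4)·s² = (√3/4)·17.39² = (√3/4)·302.4121 ≈ 0.433013·302.4121 ≈ 130.948

Height = 15.06, Area = 130.9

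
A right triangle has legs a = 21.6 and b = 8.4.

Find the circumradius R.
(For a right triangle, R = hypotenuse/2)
Hypotenuse c = √(a² + b²) = √(466.56 + 70.56) = √537.12 ≈ 23.1758
R = c/2 ≈ 23.1758/2 ≈ 11.5879

R = 11.59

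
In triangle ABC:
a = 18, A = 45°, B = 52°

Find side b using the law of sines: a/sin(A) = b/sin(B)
a/sin(A) = b/sin(B)  ⇒  b = a·sin(B)/sin(A) = 18·sin(52°)/sin(45°)
sin(52°) ≈ 0.788011, sin(45°) ≈ 0.707107
b ≈ 18·0.788011/0.707107 ≈ 14.1842/0.707107 ≈ 20.0595

b = 20.06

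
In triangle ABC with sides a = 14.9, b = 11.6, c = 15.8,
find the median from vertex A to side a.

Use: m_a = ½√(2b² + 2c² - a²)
m_a = ½√(2·11.6² + 2·15.8² − 14.9²) = ½√(2·134.56 + 2·249.64 − 222.01) = ½√(269.12 + 499.28 − 222.01) = ½√546.39
√546.39 ≈ 23.375, so m_a ≈ 11.6875

m_a = 11.69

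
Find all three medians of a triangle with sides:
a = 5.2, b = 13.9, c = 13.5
Median formula: m_a = ½√(2b² + 2c² − a²) (and cyclically). a² = 27.04, b² = 193.21, c² = 182.25.
m_a = ½√(2·193.21 + 2·182.25 − 27.04) = ½√723.88 ≈ ½·26.905 ≈ 13.4525
m_b = ½√(2·27.04 + 2·182.25 − 193.21) = ½√225.37 ≈ ½·15.0123 ≈ 7.50616
m_c = ½√(2·27.04 + 2·193.21 − 182.25) = ½√258.25 ≈ ½·16.0702 ≈ 8.03508

m_a = 13.45, m_b = 7.506, m_c = 8.035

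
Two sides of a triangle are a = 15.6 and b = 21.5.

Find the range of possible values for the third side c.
Triangle inequality: |a − b| < c < a + b
|a − b| = |15.6 − 21.5| = 5.9
a + b = 15.6 + 21.5 = 37.1

5.9 < c < 37.1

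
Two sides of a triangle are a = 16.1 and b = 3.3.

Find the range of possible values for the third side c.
Triangle inequality: |a − b| < c < a + b
|a − b| = |16.1 − 3.3| = 12.8
a + b = 16.1 + 3.3 = 19.4

12.8 < c < 19.4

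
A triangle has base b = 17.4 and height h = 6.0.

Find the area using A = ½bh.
A = ½·b·h = ½·17.4·6.0 = ½·104.4 = 52.2

Area = 52.2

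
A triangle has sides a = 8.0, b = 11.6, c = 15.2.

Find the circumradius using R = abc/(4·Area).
First find the area with Heron's formula.
s = (8.0 + 11.6 + 15.2)/2 = 17.4
Area = √(s(s−a)(s−b)(s−c)) = √(17.4·9.4·5.8·2.2) ≈ √2087.03 ≈ 45.684
abc = 8.0·11.6·15.2 = 1410.56
R = abc/(4·Area) ≈ 1410.56/(4·45.684) = 1410.56/182.736 ≈ 7.71912

R = 7.719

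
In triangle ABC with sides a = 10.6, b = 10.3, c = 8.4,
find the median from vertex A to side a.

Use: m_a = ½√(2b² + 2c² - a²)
m_a = ½√(2·10.3² + 2·8.4² − 10.6²) = ½√(2·106.09 + 2·70.56 − 112.36) = ½√(212.18 + 141.12 − 112.36) = ½√240.94
√240.94 ≈ 15.5222, so m_a ≈ 7.76112

m_a = 7.761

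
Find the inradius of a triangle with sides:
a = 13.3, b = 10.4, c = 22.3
r = Area/s where s is the semi-perimeter.
s = (13.3 + 10.4 + 22.3)/2 = 46/2 = 23
Area = √(s(s−a)(s−b)(s−c)) = √(23·9.7·12.6·0.7) ≈ √1967.74 ≈ 44.3592
r ≈ 44.3592/23 ≈ 1.92866

r = 1.929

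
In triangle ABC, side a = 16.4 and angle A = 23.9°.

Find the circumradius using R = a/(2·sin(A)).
R = a/(2·sin(A)) = 16.4/(2·sin(23.9°))
sin(23.9°) ≈ 0.405142
R ≈ 16.4/(2·0.405142) = 16.4/0.810283 ≈ 20.2398

R = 20.24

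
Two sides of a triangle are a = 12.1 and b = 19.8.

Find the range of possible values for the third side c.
Triangle inequality: |a − b| < c < a + b
|a − b| = |12.1 − 19.8| = 7.7
a + b = 12.1 + 19.8 = 31.9

7.7 < c < 31.9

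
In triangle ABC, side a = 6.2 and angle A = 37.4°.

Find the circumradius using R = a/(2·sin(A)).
R = a/(2·sin(A)) = 6.2/(2·sin(37.4°))
sin(37.4°) ≈ 0.607376
R ≈ 6.2/(2·0.607376) = 6.2/1.21475 ≈ 5.10392

R = 5.104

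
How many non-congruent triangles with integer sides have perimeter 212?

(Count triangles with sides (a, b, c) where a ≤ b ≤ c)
Let a ≤ b ≤ c with a + b + c = 212. The only binding inequality is a + b > c, i.e. 212 − c > c, so c < 212/2; and c ≥ 212/3 since c is the largest side.
So 71 ≤ c ≤ 105. For each c, b runs from ⌈(212 − c)/2⌉ up to c (then a = 212 − b − c satisfies 1 ≤ a ≤ b automatically), giving c − ⌈(212 − c)/2⌉ + 1 choices.
Summing over c: 1 + 3 + 4 + 6 + … + 51 + 52  (35 terms, c = 71, …, 105) = 936
Check (closed form: nearest integer to p²/48 for even p, (p+3)²/48 for odd p): 212²/48 = 44944/48 ≈ 936.33 → 936

936 triangles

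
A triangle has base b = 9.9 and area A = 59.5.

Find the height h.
A = ½·b·h  ⇒  h = 2A/b = 2·59.5/9.9 = 119/9.9 ≈ 12.0202

h = 12.02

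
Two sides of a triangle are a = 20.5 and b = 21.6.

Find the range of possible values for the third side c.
Triangle inequality: |a − b| < c < a + b
|a − b| = |20.5 − 21.6| = 1.1
a + b = 20.5 + 21.6 = 42.1

1.1 < c < 42.1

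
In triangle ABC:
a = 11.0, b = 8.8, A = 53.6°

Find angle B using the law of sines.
a/sin(A) = b/sin(B)  ⇒  sin(B) = b·sin(A)/a = 8.8·sin(53.6°)/11.0
sin(53.6°) ≈ 0.804894
sin(B) ≈ 8.8·0.804894/11.0 ≈ 7.08307/11.0 ≈ 0.643915
B = arcsin(0.643915) ≈ 40.0844°
(Since b ≤ a we need B ≤ A, so the obtuse alternative 180° − 40.0844° ≈ 139.916° is rejected.)

B = 40.08°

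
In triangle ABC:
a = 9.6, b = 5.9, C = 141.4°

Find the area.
Two sides and the included angle (SAS): A = ½·a·b·sin(C) = ½·9.6·5.9·sin(141.4°)
sin(141.4°) ≈ 0.62388
A ≈ ½·56.64·0.62388 = 28.32·0.62388 ≈ 17.6683

Area = 17.67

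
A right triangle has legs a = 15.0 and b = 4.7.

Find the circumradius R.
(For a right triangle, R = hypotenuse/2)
Hypotenuse c = √(a² + b²) = √(225 + 22.09) = √247.09 ≈ 15.7191
R = c/2 ≈ 15.7191/2 ≈ 7.85955

R = 7.86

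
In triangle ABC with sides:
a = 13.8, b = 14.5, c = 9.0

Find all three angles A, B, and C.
Law of cosines for each angle (a² = 190.44, b² = 210.25, c² = 81):
cos(A) = (b² + c² − a²)/(2bc) = (210.25 + 81 − 190.44)/(2·14.5·9.0) = 100.81/261 ≈ 0.386245  ⇒  A ≈ 67.2789°
cos(B) = (a² + c² − b²)/(2ac) = (190.44 + 81 − 210.25)/(2·13.8·9.0) = 61.19/248.4 ≈ 0.246337  ⇒  B ≈ 75.7392°
cos(C) = (a² + b² − c²)/(2ab) = (190.44 + 210.25 − 81)/(2·13.8·14.5) = 319.69/400.2 ≈ 0.798826  ⇒  C ≈ 36.9819°
Check: A + B + C ≈ 180°

A = 67.28°, B = 75.74°, C = 36.98°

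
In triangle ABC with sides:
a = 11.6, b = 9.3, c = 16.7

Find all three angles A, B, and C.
Law of cosines for each angle (a² = 134.56, b² = 86.49, c² = 278.89):
cos(A) = (b² + c² − a²)/(2bc) = (86.49 + 278.89 − 134.56)/(2·9.3·16.7) = 230.82/310.62 ≈ 0.743094  ⇒  A ≈ 42.0043°
cos(B) = (a² + c² − b²)/(2ac) = (134.56 + 278.89 − 86.49)/(2·11.6·16.7) = 326.96/387.44 ≈ 0.843898  ⇒  B ≈ 32.4459°
cos(C) = (a² + b² − c²)/(2ab) = (134.56 + 86.49 − 278.89)/(2·11.6·9.3) = -57.84/215.76 ≈ -0.268076  ⇒  C ≈ 105.55°
Check: A + B + C ≈ 180°

A = 42°, B = 32.45°, C = 105.5°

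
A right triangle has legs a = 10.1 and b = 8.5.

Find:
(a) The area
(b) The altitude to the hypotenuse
(a) The legs are perpendicular, so Area = ½·a·b = ½·10.1·8.5 = ½·85.85 = 42.925
(b) Hypotenuse c = √(a² + b²) = √(102.01 + 72.25) = √174.26 ≈ 13.2008
    Area = ½·c·h_c  ⇒  h_c = 2·Area/c = 85.85/13.2008 ≈ 6.50341

Area = 42.925, h_c = 6.503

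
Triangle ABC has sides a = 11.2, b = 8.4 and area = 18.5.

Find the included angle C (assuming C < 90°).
Area = ½·a·b·sin(C)  ⇒  sin(C) = 2·Area/(a·b) = 2·18.5/(11.2·8.4) = 37/94.08 ≈ 0.393282
C = arcsin(0.393282) ≈ 23.1589° (taking the acute solution since C < 90°)

C = 23.16°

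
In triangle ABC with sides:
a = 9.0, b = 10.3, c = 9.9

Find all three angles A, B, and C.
Law of cosines for each angle (a² = 81, b² = 106.09, c² = 98.01):
cos(A) = (b² + c² − a²)/(2bc) = (106.09 + 98.01 − 81)/(2·10.3·9.9) = 123.1/203.94 ≈ 0.603609  ⇒  A ≈ 52.8712°
cos(B) = (a² + c² − b²)/(2ac) = (81 + 98.01 − 106.09)/(2·9.0·9.9) = 72.92/178.2 ≈ 0.409203  ⇒  B ≈ 65.8452°
cos(C) = (a² + b² − c²)/(2ab) = (81 + 106.09 − 98.01)/(2·9.0·10.3) = 89.08/185.4 ≈ 0.480475  ⇒  C ≈ 61.2836°
Check: A + B + C ≈ 180°

A = 52.87°, B = 65.85°, C = 61.28°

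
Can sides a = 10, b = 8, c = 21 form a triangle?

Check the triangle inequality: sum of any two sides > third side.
a + b vs c: 10 + 8 = 18 ≤ 21  ✗
a + c vs b: 10 + 21 = 31 > 8  ✓
b + c vs a: 8 + 21 = 29 > 10  ✓

No: 10 + 8 = 18 is not > 21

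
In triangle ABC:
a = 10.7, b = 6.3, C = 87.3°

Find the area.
Two sides and the included angle (SAS): A = ½·a·b·sin(C) = ½·10.7·6.3·sin(87.3°)
sin(87.3°) ≈ 0.99889
A ≈ ½·67.41·0.99889 = 33.705·0.99889 ≈ 33.6676

Area = 33.67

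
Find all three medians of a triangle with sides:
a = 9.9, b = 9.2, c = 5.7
Median formula: m_a = ½√(2b² + 2c² − a²) (and cyclically). a² = 98.01, b² = 84.64, c² = 32.49.
m_a = ½√(2·84.64 + 2·32.49 − 98.01) = ½√136.25 ≈ ½·11.6726 ≈ 5.83631
m_b = ½√(2·98.01 + 2·32.49 − 84.64) = ½√176.36 ≈ ½·13.2801 ≈ 6.64003
m_c = ½√(2·98.01 + 2·84.64 − 32.49) = ½√332.81 ≈ ½·18.2431 ≈ 9.12154

m_a = 5.836, m_b = 6.64, m_c = 9.122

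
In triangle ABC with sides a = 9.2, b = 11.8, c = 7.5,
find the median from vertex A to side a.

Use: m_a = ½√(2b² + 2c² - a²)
m_a = ½√(2·11.8² + 2·7.5² − 9.2²) = ½√(2·139.24 + 2·56.25 − 84.64) = ½√(278.48 + 112.5 − 84.64) = ½√306.34
√306.34 ≈ 17.5026, so m_a ≈ 8.75129

m_a = 8.751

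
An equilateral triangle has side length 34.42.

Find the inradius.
r = Area/s with s the semi-perimeter.
Area = (√3/4)·34.42² = (√3/4)·1184.7364 ≈ 0.433013·1184.7364 ≈ 513.006
s = 3·34.42/2 = 51.63
r ≈ 513.006/51.63 ≈ 9.9362
(Equivalently r = side/(2√3) = 34.42/3.4641 ≈ 9.9362.)

r = 9.936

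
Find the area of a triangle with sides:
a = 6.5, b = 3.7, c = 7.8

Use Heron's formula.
s = (6.5 + 3.7 + 7.8)/2 = 18/2 = 9
s − a = 2.5, s − b = 5.3, s − c = 1.2
s(s−a)(s−b)(s−c) = 9·2.5·5.3·1.2 ≈ 143.1
Area = √143.1 ≈ 11.9624

Area = 11.96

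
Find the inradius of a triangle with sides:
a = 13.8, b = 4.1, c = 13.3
r = Area/s where s is the semi-perimeter.
s = (13.8 + 4.1 + 13.3)/2 = 31.2/2 = 15.6
Area = √(s(s−a)(s−b)(s−c)) = √(15.6·1.8·11.5·2.3) ≈ √742.716 ≈ 27.2528
r ≈ 27.2528/15.6 ≈ 1.74698

r = 1.747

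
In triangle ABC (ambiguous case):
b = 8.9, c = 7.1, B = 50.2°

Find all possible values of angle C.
b/sin(B) = c/sin(C)  ⇒  sin(C) = c·sin(B)/b = 7.1·sin(50.2°)/8.9
sin(50.2°) ≈ 0.768284
sin(C) ≈ 7.1·0.768284/8.9 ≈ 5.45481/8.9 ≈ 0.6129
Candidate 1: C₁ = arcsin(0.6129) ≈ 37.7995°  →  A = 180° − 50.2° − 37.7995° ≈ 92.0005° > 0, valid
Candidate 2: C₂ = 180° − C₁ ≈ 142.2°  →  A = 180° − 50.2° − 142.2° ≈ -12.4005° ≤ 0, not a valid triangle

C = 37.8° (one solution)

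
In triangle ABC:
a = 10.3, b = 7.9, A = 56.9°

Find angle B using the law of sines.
a/sin(A) = b/sin(B)  ⇒  sin(B) = b·sin(A)/a = 7.9·sin(56.9°)/10.3
sin(56.9°) ≈ 0.837719
sin(B) ≈ 7.9·0.837719/10.3 ≈ 6.61798/10.3 ≈ 0.642522
B = arcsin(0.642522) ≈ 39.9801°
(Since b ≤ a we need B ≤ A, so the obtuse alternative 180° − 39.9801° ≈ 140.02° is rejected.)

B = 39.98°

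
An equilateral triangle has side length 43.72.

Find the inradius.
r = Area/s with s the semi-perimeter.
Area = (√3/4)·43.72² = (√3/4)·1911.4384 ≈ 0.433013·1911.4384 ≈ 827.677
s = 3·43.72/2 = 65.58
r ≈ 827.677/65.58 ≈ 12.6209
(Equivalently r = side/(2√3) = 43.72/3.4641 ≈ 12.6209.)

r = 12.62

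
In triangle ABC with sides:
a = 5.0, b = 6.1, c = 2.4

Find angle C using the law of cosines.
c² = a² + b² − 2ab·cos(C)  ⇒  cos(C) = (a² + b² − c²)/(2ab)
cos(C) = (5.0² + 6.1² − 2.4²)/(2·5.0·6.1) = (25 + 37.21 − 5.76)/61 = 56.45/61 ≈ 0.92541
C = arccos(0.92541) ≈ 22.2698°

C = 22.27°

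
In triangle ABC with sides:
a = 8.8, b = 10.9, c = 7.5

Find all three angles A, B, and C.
Law of cosines for each angle (a² = 77.44, b² = 118.81, c² = 56.25):
cos(A) = (b² + c² − a²)/(2bc) = (118.81 + 56.25 − 77.44)/(2·10.9·7.5) = 97.62/163.5 ≈ 0.597064  ⇒  A ≈ 53.3401°
cos(B) = (a² + c² − b²)/(2ac) = (77.44 + 56.25 − 118.81)/(2·8.8·7.5) = 14.88/132 ≈ 0.112727  ⇒  B ≈ 83.5274°
cos(C) = (a² + b² − c²)/(2ab) = (77.44 + 118.81 − 56.25)/(2·8.8·10.9) = 140/191.84 ≈ 0.729775  ⇒  C ≈ 43.1325°
Check: A + B + C ≈ 180°

A = 53.34°, B = 83.53°, C = 43.13°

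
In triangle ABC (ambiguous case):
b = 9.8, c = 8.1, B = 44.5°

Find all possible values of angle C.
b/sin(B) = c/sin(C)  ⇒  sin(C) = c·sin(B)/b = 8.1·sin(44.5°)/9.8
sin(44.5°) ≈ 0.700909
sin(C) ≈ 8.1·0.700909/9.8 ≈ 5.67737/9.8 ≈ 0.579323
Candidate 1: C₁ = arcsin(0.579323) ≈ 35.4029°  →  A = 180° − 44.5° − 35.4029° ≈ 100.097° > 0, valid
Candidate 2: C₂ = 180° − C₁ ≈ 144.597°  →  A = 180° − 44.5° − 144.597° ≈ -9.0971° ≤ 0, not a valid triangle

C = 35.4° (one solution)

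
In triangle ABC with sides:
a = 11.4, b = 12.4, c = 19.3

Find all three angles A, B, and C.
Law of cosines for each angle (a² = 129.96, b² = 153.76, c² = 372.49):
cos(A) = (b² + c² − a²)/(2bc) = (153.76 + 372.49 − 129.96)/(2·12.4·19.3) = 396.29/478.64 ≈ 0.82795  ⇒  A ≈ 34.1113°
cos(B) = (a² + c² − b²)/(2ac) = (129.96 + 372.49 − 153.76)/(2·11.4·19.3) = 348.69/440.04 ≈ 0.792405  ⇒  B ≈ 37.5891°
cos(C) = (a² + b² − c²)/(2ab) = (129.96 + 153.76 − 372.49)/(2·11.4·12.4) = -88.77/282.72 ≈ -0.313986  ⇒  C ≈ 108.3°
Check: A + B + C ≈ 180°

A = 34.11°, B = 37.59°, C = 108.3°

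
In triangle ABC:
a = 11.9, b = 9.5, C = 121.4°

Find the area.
Two sides and the included angle (SAS): A = ½·a·b·sin(C) = ½·11.9·9.5·sin(121.4°)
sin(121.4°) ≈ 0.853551
A ≈ ½·113.05·0.853551 = 56.525·0.853551 ≈ 48.247

Area = 48.25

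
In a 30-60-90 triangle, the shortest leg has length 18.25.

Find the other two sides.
In a 30-60-90 triangle the sides are in ratio 1 : √3 : 2 (short leg : long leg : hypotenuse).
Long leg = 18.25·√3 ≈ 18.25·1.73205 ≈ 31.6099
Hypotenuse = 2·18.25 = 36.5

Long leg = 18.25√3 = 31.61, Hypotenuse = 36.5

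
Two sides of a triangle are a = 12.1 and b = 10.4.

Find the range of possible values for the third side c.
Triangle inequality: |a − b| < c < a + b
|a − b| = |12.1 − 10.4| = 1.7
a + b = 12.1 + 10.4 = 22.5

1.7 < c < 22.5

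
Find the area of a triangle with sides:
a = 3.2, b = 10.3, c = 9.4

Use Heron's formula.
s = (3.2 + 10.3 + 9.4)/2 = 22.9/2 = 11.45
s − a = 8.25, s − b = 1.15, s − c = 2.05
s(s−a)(s−b)(s−c) = 11.45·8.25·1.15·2.05 ≈ 222.695
Area = √222.695 ≈ 14.923

Area = 14.92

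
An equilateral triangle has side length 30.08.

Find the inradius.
r = Area/s with s the semi-perimeter.
Area = (√3/4)·30.08² = (√3/4)·904.8064 ≈ 0.433013·904.8064 ≈ 391.793
s = 3·30.08/2 = 45.12
r ≈ 391.793/45.12 ≈ 8.68335
(Equivalently r = side/(2√3) = 30.08/3.4641 ≈ 8.68335.)

r = 8.683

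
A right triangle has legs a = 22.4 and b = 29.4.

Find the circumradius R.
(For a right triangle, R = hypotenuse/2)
Hypotenuse c = √(a² + b²) = √(501.76 + 864.36) = √1366.12 ≈ 36.9611
R = c/2 ≈ 36.9611/2 ≈ 18.4805

R = 18.48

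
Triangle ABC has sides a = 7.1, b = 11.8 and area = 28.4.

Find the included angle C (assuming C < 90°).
Area = ½·a·b·sin(C)  ⇒  sin(C) = 2·Area/(a·b) = 2·28.4/(7.1·11.8) = 56.8/83.78 ≈ 0.677966
C = arcsin(0.677966) ≈ 42.6849° (taking the acute solution since C < 90°)

C = 42.68°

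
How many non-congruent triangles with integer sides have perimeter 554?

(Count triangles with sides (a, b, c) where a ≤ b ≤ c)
Let a ≤ b ≤ c with a + b + c = 554. The only binding inequality is a + b > c, i.e. 554 − c > c, so c < 554/2; and c ≥ 554/3 since c is the largest side.
So 185 ≤ c ≤ 276. For each c, b runs from ⌈(554 − c)/2⌉ up to c (then a = 554 − b − c satisfies 1 ≤ a ≤ b automatically), giving c − ⌈(554 − c)/2⌉ + 1 choices.
Summing over c: 1 + 3 + 4 + 6 + … + 136 + 138  (92 terms, c = 185, …, 276) = 6394
Check (closed form: nearest integer to p²/48 for even p, (p+3)²/48 for odd p): 554²/48 = 306916/48 ≈ 6394.08 → 6394

6394 triangles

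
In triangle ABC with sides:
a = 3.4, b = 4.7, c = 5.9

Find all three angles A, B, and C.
Law of cosines for each angle (a² = 11.56, b² = 22.09, c² = 34.81):
cos(A) = (b² + c² − a²)/(2bc) = (22.09 + 34.81 − 11.56)/(2·4.7·5.9) = 45.34/55.46 ≈ 0.817526  ⇒  A ≈ 35.1621°
cos(B) = (a² + c² − b²)/(2ac) = (11.56 + 34.81 − 22.09)/(2·3.4·5.9) = 24.28/40.12 ≈ 0.605184  ⇒  B ≈ 52.7579°
cos(C) = (a² + b² − c²)/(2ab) = (11.56 + 22.09 − 34.81)/(2·3.4·4.7) = -1.16/31.96 ≈ -0.0362954  ⇒  C ≈ 92.08°
Check: A + B + C ≈ 180°

A = 35.16°, B = 52.76°, C = 92.08°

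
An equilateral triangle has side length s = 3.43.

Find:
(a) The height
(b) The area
(a) The height splits the triangle into two 30-60-90 halves: h = s·√3/2 = 3.43·1.73205/2 ≈ 5.94093/2 ≈ 2.97047
(b) Area = (√3/4)·s² = (√3/4)·3.43² = (√3/4)·11.7649 ≈ 0.433013·11.7649 ≈ 5.09435

Height = 2.97, Area = 5.094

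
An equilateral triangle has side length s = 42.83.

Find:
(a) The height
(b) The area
(a) The height splits the triangle into two 30-60-90 halves: h = s·√3/2 = 42.83·1.73205/2 ≈ 74.1837/2 ≈ 37.0919
(b) Area = (√3/4)·s² = (√3/4)·42.83² = (√3/4)·1834.4089 ≈ 0.433013·1834.4089 ≈ 794.322

Height = 37.09, Area = 794.3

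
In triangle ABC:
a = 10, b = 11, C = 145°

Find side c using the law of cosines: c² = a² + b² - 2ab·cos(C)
c² = 10² + 11² − 2·10·11·cos(145°)
cos(145°) ≈ -0.819152
c² ≈ 100 + 121 − 220·(-0.819152) ≈ 221 + 180.213 ≈ 401.213
c ≈ √401.213 ≈ 20.0303

c = 20.03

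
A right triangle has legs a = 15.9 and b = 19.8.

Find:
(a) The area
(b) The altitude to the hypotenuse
(a) The legs are perpendicular, so Area = ½·a·b = ½·15.9·19.8 = ½·314.82 = 157.41
(b) Hypotenuse c = √(a² + b²) = √(252.81 + 392.04) = √644.85 ≈ 25.3939
    Area = ½·c·h_c  ⇒  h_c = 2·Area/c = 314.82/25.3939 ≈ 12.3975

Area = 157.41, h_c = 12.4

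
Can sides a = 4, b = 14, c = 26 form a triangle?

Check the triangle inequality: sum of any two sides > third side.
a + b vs c: 4 + 14 = 18 ≤ 26  ✗
a + c vs b: 4 + 26 = 30 > 14  ✓
b + c vs a: 14 + 26 = 40 > 4  ✓

No: 4 + 14 = 18 is not > 26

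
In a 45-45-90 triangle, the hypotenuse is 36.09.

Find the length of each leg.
In a 45-45-90 triangle hypotenuse = leg·√2, so leg = hypotenuse/√2.
Leg = 36.09/√2 ≈ 36.09/1.41421 ≈ 25.5195

Each leg = 25.52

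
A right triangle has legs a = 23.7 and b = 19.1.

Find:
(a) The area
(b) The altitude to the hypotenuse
(a) The legs are perpendicular, so Area = ½·a·b = ½·23.7·19.1 = ½·452.67 = 226.335
(b) Hypotenuse c = √(a² + b²) = √(561.69 + 364.81) = √926.5 ≈ 30.4385
    Area = ½·c·h_c  ⇒  h_c = 2·Area/c = 452.67/30.4385 ≈ 14.8716

Area = 226.335, h_c = 14.87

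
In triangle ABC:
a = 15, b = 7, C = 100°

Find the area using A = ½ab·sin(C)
A = ½·a·b·sin(C) = ½·15·7·sin(100°)
sin(100°) ≈ 0.984808
A ≈ ½·105·0.984808 = 52.5·0.984808 ≈ 51.7024

Area = 51.7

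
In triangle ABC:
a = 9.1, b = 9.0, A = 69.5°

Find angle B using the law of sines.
a/sin(A) = b/sin(B)  ⇒  sin(B) = b·sin(A)/a = 9.0·sin(69.5°)/9.1
sin(69.5°) ≈ 0.936672
sin(B) ≈ 9.0·0.936672/9.1 ≈ 8.43005/9.1 ≈ 0.926379
B = arcsin(0.926379) ≈ 67.8772°
(Since b ≤ a we need B ≤ A, so the obtuse alternative 180° − 67.8772° ≈ 112.123° is rejected.)

B = 67.88°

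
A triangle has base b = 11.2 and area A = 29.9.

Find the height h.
A = ½·b·h  ⇒  h = 2A/b = 2·29.9/11.2 = 59.8/11.2 ≈ 5.33929

h = 5.339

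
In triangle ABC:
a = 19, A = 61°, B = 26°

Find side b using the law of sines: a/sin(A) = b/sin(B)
a/sin(A) = b/sin(B)  ⇒  b = a·sin(B)/sin(A) = 19·sin(26°)/sin(61°)
sin(26°) ≈ 0.438371, sin(61°) ≈ 0.87462
b ≈ 19·0.438371/0.87462 ≈ 8.32905/0.87462 ≈ 9.52306

b = 9.523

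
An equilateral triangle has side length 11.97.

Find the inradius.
r = Area/s with s the semi-perimeter.
Area = (√3/4)·11.97² = (√3/4)·143.2809 ≈ 0.433013·143.2809 ≈ 62.0424
s = 3·11.97/2 = 17.955
r ≈ 62.0424/17.955 ≈ 3.45544
(Equivalently r = side/(2√3) = 11.97/3.4641 ≈ 3.45544.)

r = 3.455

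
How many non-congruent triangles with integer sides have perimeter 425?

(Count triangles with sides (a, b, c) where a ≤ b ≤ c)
Let a ≤ b ≤ c with a + b + c = 425. The only binding inequality is a + b > c, i.e. 425 − c > c, so c < 425/2; and c ≥ 425/3 since c is the largest side.
So 142 ≤ c ≤ 212. For each c, b runs from ⌈(425 − c)/2⌉ up to c (then a = 425 − b − c satisfies 1 ≤ a ≤ b automatically), giving c − ⌈(425 − c)/2⌉ + 1 choices.
Summing over c: 1 + 3 + 4 + 6 + … + 105 + 106  (71 terms, c = 142, …, 212) = 3816
Check (closed form: nearest integer to p²/48 for even p, (p+3)²/48 for odd p): (425+3)²/48 = 428²/48 = 183184/48 ≈ 3816.33 → 3816

3816 triangles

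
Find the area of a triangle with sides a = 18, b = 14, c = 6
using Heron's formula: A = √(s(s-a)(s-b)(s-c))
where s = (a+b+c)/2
s = (18 + 14 + 6)/2 = 38/2 = 19
s − a = 1, s − b = 5, s − c = 13
s(s−a)(s−b)(s−c) = 19·1·5·13 = 1235
Area = √1235 ≈ 35.1426

s = 19.0, Area = 35.14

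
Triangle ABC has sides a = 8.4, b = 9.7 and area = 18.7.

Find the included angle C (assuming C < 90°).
Area = ½·a·b·sin(C)  ⇒  sin(C) = 2·Area/(a·b) = 2·18.7/(8.4·9.7) = 37.4/81.48 ≈ 0.459008
C = arcsin(0.459008) ≈ 27.3231° (taking the acute solution since C < 90°)

C = 27.32°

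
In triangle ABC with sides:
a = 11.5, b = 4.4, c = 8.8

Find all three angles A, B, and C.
Law of cosines for each angle (a² = 132.25, b² = 19.36, c² = 77.44):
cos(A) = (b² + c² − a²)/(2bc) = (19.36 + 77.44 − 132.25)/(2·4.4·8.8) = -35.45/77.44 ≈ -0.457774  ⇒  A ≈ 117.244°
cos(B) = (a² + c² − b²)/(2ac) = (132.25 + 77.44 − 19.36)/(2·11.5·8.8) = 190.33/202.4 ≈ 0.940366  ⇒  B ≈ 19.887°
cos(C) = (a² + b² − c²)/(2ab) = (132.25 + 19.36 − 77.44)/(2·11.5·4.4) = 74.17/101.2 ≈ 0.732905  ⇒  C ≈ 42.8695°
Check: A + B + C ≈ 180°

A = 117.2°, B = 19.89°, C = 42.87°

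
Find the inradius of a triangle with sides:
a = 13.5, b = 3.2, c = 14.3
r = Area/s where s is the semi-perimeter.
s = (13.5 + 3.2 + 14.3)/2 = 31/2 = 15.5
Area = √(s(s−a)(s−b)(s−c)) = √(15.5·2·12.3·1.2) ≈ √457.56 ≈ 21.3907
r ≈ 21.3907/15.5 ≈ 1.38004

r = 1.38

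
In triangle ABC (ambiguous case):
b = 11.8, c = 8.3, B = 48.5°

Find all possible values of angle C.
b/sin(B) = c/sin(C)  ⇒  sin(C) = c·sin(B)/b = 8.3·sin(48.5°)/11.8
sin(48.5°) ≈ 0.748956
sin(C) ≈ 8.3·0.748956/11.8 ≈ 6.21633/11.8 ≈ 0.526808
Candidate 1: C₁ = arcsin(0.526808) ≈ 31.79°  →  A = 180° − 48.5° − 31.79° ≈ 99.71° > 0, valid
Candidate 2: C₂ = 180° − C₁ ≈ 148.21°  →  A = 180° − 48.5° − 148.21° ≈ -16.71° ≤ 0, not a valid triangle

C = 31.79° (one solution)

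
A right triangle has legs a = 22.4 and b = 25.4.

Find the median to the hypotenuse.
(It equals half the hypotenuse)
Hypotenuse c = √(a² + b²) = √(501.76 + 645.16) = √1146.92 ≈ 33.8662
Median to hypotenuse = c/2 ≈ 33.8662/2 ≈ 16.9331

Median = 16.93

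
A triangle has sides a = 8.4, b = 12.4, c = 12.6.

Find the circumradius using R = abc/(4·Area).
First find the area with Heron's formula.
s = (8.4 + 12.4 + 12.6)/2 = 16.7
Area = √(s(s−a)(s−b)(s−c)) = √(16.7·8.3·4.3·4.1) ≈ √2443.69 ≈ 49.4337
abc = 8.4·12.4·12.6 = 1312.416
R = abc/(4·Area) ≈ 1312.416/(4·49.4337) = 1312.416/197.735 ≈ 6.63725

R = 6.637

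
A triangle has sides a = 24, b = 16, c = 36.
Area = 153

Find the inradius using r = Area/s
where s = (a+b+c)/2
s = (24 + 16 + 36)/2 = 76/2 = 38
r = Area/s = 153/38 ≈ 4.02632

r = 4.026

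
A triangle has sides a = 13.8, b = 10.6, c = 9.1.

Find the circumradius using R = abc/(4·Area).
First find the area with Heron's formula.
s = (13.8 + 10.6 + 9.1)/2 = 16.75
Area = √(s(s−a)(s−b)(s−c)) = √(16.75·2.95·6.15·7.65) ≈ √2324.73 ≈ 48.2155
abc = 13.8·10.6·9.1 = 1331.148
R = abc/(4·Area) ≈ 1331.148/(4·48.2155) = 1331.148/192.862 ≈ 6.90207

R = 6.902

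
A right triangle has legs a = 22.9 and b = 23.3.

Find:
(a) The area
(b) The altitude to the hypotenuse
(a) The legs are perpendicular, so Area = ½·a·b = ½·22.9·23.3 = ½·533.57 = 266.785
(b) Hypotenuse c = √(a² + b²) = √(524.41 + 542.89) = √1067.3 ≈ 32.6696
    Area = ½·c·h_c  ⇒  h_c = 2·Area/c = 533.57/32.6696 ≈ 16.3323

Area = 266.785, h_c = 16.33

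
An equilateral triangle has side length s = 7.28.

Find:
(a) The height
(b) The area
(a) The height splits the triangle into two 30-60-90 halves: h = s·√3/2 = 7.28·1.73205/2 ≈ 12.6093/2 ≈ 6.30466
(b) Area = (√3/4)·s² = (√3/4)·7.28² = (√3/4)·52.9984 ≈ 0.433013·52.9984 ≈ 22.949

Height = 6.305, Area = 22.95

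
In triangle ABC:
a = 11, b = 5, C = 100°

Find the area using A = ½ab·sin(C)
A = ½·a·b·sin(C) = ½·11·5·sin(100°)
sin(100°) ≈ 0.984808
A ≈ ½·55·0.984808 = 27.5·0.984808 ≈ 27.0822

Area = 27.08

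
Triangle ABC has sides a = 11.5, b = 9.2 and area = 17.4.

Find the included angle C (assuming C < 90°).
Area = ½·a·b·sin(C)  ⇒  sin(C) = 2·Area/(a·b) = 2·17.4/(11.5·9.2) = 34.8/105.8 ≈ 0.328922
C = arcsin(0.328922) ≈ 19.2034° (taking the acute solution since C < 90°)

C = 19.2°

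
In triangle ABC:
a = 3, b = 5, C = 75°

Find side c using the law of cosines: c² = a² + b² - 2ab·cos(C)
c² = 3² + 5² − 2·3·5·cos(75°)
cos(75°) ≈ 0.258819
c² ≈ 9 + 25 − 30·(0.258819) ≈ 34 − 7.76457 ≈ 26.2354
c ≈ √26.2354 ≈ 5.12205

c = 5.122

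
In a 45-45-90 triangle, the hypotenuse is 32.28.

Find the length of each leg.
In a 45-45-90 triangle hypotenuse = leg·√2, so leg = hypotenuse/√2.
Leg = 32.28/√2 ≈ 32.28/1.41421 ≈ 22.8254

Each leg = 22.83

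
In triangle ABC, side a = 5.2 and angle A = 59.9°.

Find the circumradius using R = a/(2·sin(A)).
R = a/(2·sin(A)) = 5.2/(2·sin(59.9°))
sin(59.9°) ≈ 0.865151
R ≈ 5.2/(2·0.865151) = 5.2/1.7303 ≈ 3.00525

R = 3.005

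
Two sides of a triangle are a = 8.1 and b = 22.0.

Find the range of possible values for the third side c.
Triangle inequality: |a − b| < c < a + b
|a − b| = |8.1 − 22.0| = 13.9
a + b = 8.1 + 22.0 = 30.1

13.9 < c < 30.1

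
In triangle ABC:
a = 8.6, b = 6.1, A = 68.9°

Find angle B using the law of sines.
a/sin(A) = b/sin(B)  ⇒  sin(B) = b·sin(A)/a = 6.1·sin(68.9°)/8.6
sin(68.9°) ≈ 0.932954
sin(B) ≈ 6.1·0.932954/8.6 ≈ 5.69102/8.6 ≈ 0.661746
B = arcsin(0.661746) ≈ 41.4332°
(Since b ≤ a we need B ≤ A, so the obtuse alternative 180° − 41.4332° ≈ 138.567° is rejected.)

B = 41.43°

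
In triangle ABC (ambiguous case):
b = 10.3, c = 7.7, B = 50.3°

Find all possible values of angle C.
b/sin(B) = c/sin(C)  ⇒  sin(C) = c·sin(B)/b = 7.7·sin(50.3°)/10.3
sin(50.3°) ≈ 0.7694
sin(C) ≈ 7.7·0.7694/10.3 ≈ 5.92438/10.3 ≈ 0.575182
Candidate 1: C₁ = arcsin(0.575182) ≈ 35.1124°  →  A = 180° − 50.3° − 35.1124° ≈ 94.5876° > 0, valid
Candidate 2: C₂ = 180° − C₁ ≈ 144.888°  →  A = 180° − 50.3° − 144.888° ≈ -15.1876° ≤ 0, not a valid triangle

C = 35.11° (one solution)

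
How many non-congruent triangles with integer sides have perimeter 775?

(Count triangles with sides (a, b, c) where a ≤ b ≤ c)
Let a ≤ b ≤ c with a + b + c = 775. The only binding inequality is a + b > c, i.e. 775 − c > c, so c < 775/2; and c ≥ 775/3 since c is the largest side.
So 259 ≤ c ≤ 387. For each c, b runs from ⌈(775 − c)/2⌉ up to c (then a = 775 − b − c satisfies 1 ≤ a ≤ b automatically), giving c − ⌈(775 − c)/2⌉ + 1 choices.
Summing over c: 2 + 3 + 5 + 6 + … + 192 + 194  (129 terms, c = 259, …, 387) = 12610
Check (closed form: nearest integer to p²/48 for even p, (p+3)²/48 for odd p): (775+3)²/48 = 778²/48 = 605284/48 ≈ 12610.08 → 12610

12610 triangles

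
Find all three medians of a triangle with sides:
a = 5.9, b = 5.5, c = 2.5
Median formula: m_a = ½√(2b² + 2c² − a²) (and cyclically). a² = 34.81, b² = 30.25, c² = 6.25.
m_a = ½√(2·30.25 + 2·6.25 − 34.81) = ½√38.19 ≈ ½·6.17981 ≈ 3.0899
m_b = ½√(2·34.81 + 2·6.25 − 30.25) = ½√51.87 ≈ ½·7.20208 ≈ 3.60104
m_c = ½√(2·34.81 + 2·30.25 − 6.25) = ½√123.87 ≈ ½·11.1297 ≈ 5.56485

m_a = 3.09, m_b = 3.601, m_c = 5.565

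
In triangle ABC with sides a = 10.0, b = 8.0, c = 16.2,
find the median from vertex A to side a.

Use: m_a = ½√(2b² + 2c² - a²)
m_a = ½√(2·8.0² + 2·16.2² − 10.0²) = ½√(2·64 + 2·262.44 − 100) = ½√(128 + 524.88 − 100) = ½√552.88
√552.88 ≈ 23.5134, so m_a ≈ 11.7567

m_a = 11.76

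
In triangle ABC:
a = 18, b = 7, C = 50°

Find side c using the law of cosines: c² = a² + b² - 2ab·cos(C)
c² = 18² + 7² − 2·18·7·cos(50°)
cos(50°) ≈ 0.642788
c² ≈ 324 + 49 − 252·(0.642788) ≈ 373 − 161.982 ≈ 211.018
c ≈ √211.018 ≈ 14.5264

c = 14.53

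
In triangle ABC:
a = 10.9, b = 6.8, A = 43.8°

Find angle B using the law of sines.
a/sin(A) = b/sin(B)  ⇒  sin(B) = b·sin(A)/a = 6.8·sin(43.8°)/10.9
sin(43.8°) ≈ 0.692143
sin(B) ≈ 6.8·0.692143/10.9 ≈ 4.70657/10.9 ≈ 0.431796
B = arcsin(0.431796) ≈ 25.5816°
(Since b ≤ a we need B ≤ A, so the obtuse alternative 180° − 25.5816° ≈ 154.418° is rejected.)

B = 25.58°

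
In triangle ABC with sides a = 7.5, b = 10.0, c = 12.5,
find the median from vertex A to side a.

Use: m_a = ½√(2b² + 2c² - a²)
m_a = ½√(2·10.0² + 2·12.5² − 7.5²) = ½√(2·100 + 2·156.25 − 56.25) = ½√(200 + 312.5 − 56.25) = ½√456.25
√456.25 ≈ 21.36, so m_a ≈ 10.68

m_a = 10.68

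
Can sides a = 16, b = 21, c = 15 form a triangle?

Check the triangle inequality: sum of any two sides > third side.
a + b vs c: 16 + 21 = 37 > 15  ✓
a + c vs b: 16 + 15 = 31 > 21  ✓
b + c vs a: 21 + 15 = 36 > 16  ✓

Yes, triangle inequality satisfied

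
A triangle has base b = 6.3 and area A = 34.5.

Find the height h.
A = ½·b·h  ⇒  h = 2A/b = 2·34.5/6.3 = 69/6.3 ≈ 10.9524

h = 10.95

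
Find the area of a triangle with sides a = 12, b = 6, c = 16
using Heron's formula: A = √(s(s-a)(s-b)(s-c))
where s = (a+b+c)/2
s = (12 + 6 + 16)/2 = 34/2 = 17
s − a = 5, s − b = 11, s − c = 1
s(s−a)(s−b)(s−c) = 17·5·11·1 = 935
Area = √935 ≈ 30.5778

s = 17.0, Area = 30.58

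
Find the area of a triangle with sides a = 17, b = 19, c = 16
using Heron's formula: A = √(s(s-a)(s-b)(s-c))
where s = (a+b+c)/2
s = (17 + 19 + 16)/2 = 52/2 = 26
s − a = 9, s − b = 7, s − c = 10
s(s−a)(s−b)(s−c) = 26·9·7·10 = 16380
Area = √16380 ≈ 127.984

s = 26.0, Area = 128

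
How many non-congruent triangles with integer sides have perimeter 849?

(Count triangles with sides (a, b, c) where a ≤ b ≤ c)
Let a ≤ b ≤ c with a + b + c = 849. The only binding inequality is a + b > c, i.e. 849 − c > c, so c < 849/2; and c ≥ 849/3 since c is the largest side.
So 283 ≤ c ≤ 424. For each c, b runs from ⌈(849 − c)/2⌉ up to c (then a = 849 − b − c satisfies 1 ≤ a ≤ b automatically), giving c − ⌈(849 − c)/2⌉ + 1 choices.
Summing over c: 1 + 2 + 4 + 5 + … + 211 + 212  (142 terms, c = 283, …, 424) = 15123
Check (closed form: nearest integer to p²/48 for even p, (p+3)²/48 for odd p): (849+3)²/48 = 852²/48 = 725904/48 ≈ 15123.00 → 15123

15123 triangles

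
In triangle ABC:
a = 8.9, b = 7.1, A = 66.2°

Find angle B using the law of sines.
a/sin(A) = b/sin(B)  ⇒  sin(B) = b·sin(A)/a = 7.1·sin(66.2°)/8.9
sin(66.2°) ≈ 0.91496
sin(B) ≈ 7.1·0.91496/8.9 ≈ 6.49621/8.9 ≈ 0.729912
B = arcsin(0.729912) ≈ 46.879°
(Since b ≤ a we need B ≤ A, so the obtuse alternative 180° − 46.879° ≈ 133.121° is rejected.)

B = 46.88°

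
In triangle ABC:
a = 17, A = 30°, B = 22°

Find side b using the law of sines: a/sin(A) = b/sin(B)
a/sin(A) = b/sin(B)  ⇒  b = a·sin(B)/sin(A) = 17·sin(22°)/sin(30°)
sin(22°) ≈ 0.374607, sin(30°) ≈ 0.5
b ≈ 17·0.374607/0.5 ≈ 6.36831/0.5 ≈ 12.7366

b = 12.74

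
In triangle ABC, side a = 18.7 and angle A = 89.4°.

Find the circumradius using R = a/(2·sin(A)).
R = a/(2·sin(A)) = 18.7/(2·sin(89.4°))
sin(89.4°) ≈ 0.999945
R ≈ 18.7/(2·0.999945) = 18.7/1.99989 ≈ 9.35051

R = 9.351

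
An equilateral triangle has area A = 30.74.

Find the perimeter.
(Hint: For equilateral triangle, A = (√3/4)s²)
A = (√3/4)s²  ⇒  s² = 4A/√3 = 4·30.74/√3 = 122.96/1.73205 ≈ 70.991
s ≈ √70.991 ≈ 8.42562
Perimeter = 3s ≈ 3·8.42562 ≈ 25.2768

Perimeter = 25.28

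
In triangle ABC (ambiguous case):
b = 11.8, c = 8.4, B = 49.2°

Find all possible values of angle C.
b/sin(B) = c/sin(C)  ⇒  sin(C) = c·sin(B)/b = 8.4·sin(49.2°)/11.8
sin(49.2°) ≈ 0.756995
sin(C) ≈ 8.4·0.756995/11.8 ≈ 6.35876/11.8 ≈ 0.538878
Candidate 1: C₁ = arcsin(0.538878) ≈ 32.6073°  →  A = 180° − 49.2° − 32.6073° ≈ 98.1927° > 0, valid
Candidate 2: C₂ = 180° − C₁ ≈ 147.393°  →  A = 180° − 49.2° − 147.393° ≈ -16.5927° ≤ 0, not a valid triangle

C = 32.61° (one solution)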